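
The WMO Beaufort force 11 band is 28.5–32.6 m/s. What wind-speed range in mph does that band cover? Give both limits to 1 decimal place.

28.5–32.6 m/s × 2.237 = 63.8–72.9 mph.

63.8 to 72.9 mph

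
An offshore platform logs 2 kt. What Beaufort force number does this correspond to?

2 kt lies in the Beaufort 1 band (light air, 1–3 kt).

Beaufort force 1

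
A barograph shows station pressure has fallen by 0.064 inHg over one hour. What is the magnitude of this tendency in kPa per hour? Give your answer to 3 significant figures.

0.217 kPa per hour

0.064 inHg / 1 h × 3.38639 kPa/inHg = 0.217 kPa/h.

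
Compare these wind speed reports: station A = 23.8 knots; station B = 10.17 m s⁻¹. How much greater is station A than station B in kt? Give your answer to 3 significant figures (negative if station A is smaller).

station B: 10.17 m/s = 19.7689 kt.
Difference: 23.8000 − 19.7689 = 4.03 kt.

4.03 kt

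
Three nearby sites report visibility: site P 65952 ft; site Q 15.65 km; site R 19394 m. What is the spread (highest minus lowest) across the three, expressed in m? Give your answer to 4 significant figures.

4452 m

site P: 65952 ft = 20102.17 m.
site Q: 15.65 km = 15650.00 m.
Spread: 20102.17 − 15650.00 = 4452 m.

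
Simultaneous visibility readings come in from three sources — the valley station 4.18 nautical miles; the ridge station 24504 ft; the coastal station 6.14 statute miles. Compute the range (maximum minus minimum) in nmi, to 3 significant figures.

the ridge station: 24504 ft = 4.0328 nmi.
the coastal station: 6.14 SM = 5.3355 nmi.
Spread: 5.3355 − 4.0328 = 1.30 nmi.

1.30 nmi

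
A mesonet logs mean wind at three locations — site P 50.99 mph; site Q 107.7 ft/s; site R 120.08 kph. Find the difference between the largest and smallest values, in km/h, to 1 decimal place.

site P: 50.99 mph = 82.060 km/h.
site Q: 107.7 ft/s = 118.177 km/h.
Spread: 120.080 − 82.060 = 38.0 km/h.

38.0 km/h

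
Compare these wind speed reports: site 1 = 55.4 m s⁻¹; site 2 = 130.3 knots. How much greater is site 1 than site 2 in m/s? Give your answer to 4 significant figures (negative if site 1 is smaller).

-11.63 m/s

site 2: 130.3 kt = 67.0321 m/s.
Difference: 55.4000 − 67.0321 = -11.63 m/s.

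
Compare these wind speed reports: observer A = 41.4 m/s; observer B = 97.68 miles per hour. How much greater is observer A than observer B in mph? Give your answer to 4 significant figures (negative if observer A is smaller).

-5.071 mph

observer A: 41.4 m/s = 92.60916 mph.
Difference: 92.60916 − 97.68000 = -5.071 mph.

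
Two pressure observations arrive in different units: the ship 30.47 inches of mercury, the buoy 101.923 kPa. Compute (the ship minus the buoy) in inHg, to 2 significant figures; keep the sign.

0.37 inHg

the buoy: 101.923 kPa = 30.0978 inHg.
Difference: 30.4700 − 30.0978 = 0.37 inHg.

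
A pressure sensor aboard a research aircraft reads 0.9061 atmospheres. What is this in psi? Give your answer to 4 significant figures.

13.32 psi

1 atm = 14.6959 psi, so 0.9061 × 14.6959 = 13.32 psi.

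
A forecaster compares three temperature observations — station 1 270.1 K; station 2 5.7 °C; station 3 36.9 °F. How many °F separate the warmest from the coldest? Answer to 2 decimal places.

15.75 °F

station 1: 270.1 K = -3.050 °C.
station 3: 36.9 °F = 2.722 °C.
Spread: 5.700 − (-3.050) = 8.750 °C = 15.75 °F.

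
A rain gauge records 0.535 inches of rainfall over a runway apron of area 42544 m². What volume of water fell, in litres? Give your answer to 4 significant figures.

578100 litres

Depth: 0.535 in × 25.4 = 13.589 mm.
1 mm over 1 m² is 1 L, so volume = 13.589 × 42544 = 578130.42 L ≈ 578100 L.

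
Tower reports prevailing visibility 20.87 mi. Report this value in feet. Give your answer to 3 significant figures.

1 SM = 5280 ft, so 20.87 × 5280 = 110000 ft.

110000 ft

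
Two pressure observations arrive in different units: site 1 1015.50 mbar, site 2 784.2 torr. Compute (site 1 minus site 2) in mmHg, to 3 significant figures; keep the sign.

site 1: 1015.50 mb = 761.688 mmHg.
Difference: 761.688 − 784.200 = -22.5 mmHg.

-22.5 mmHg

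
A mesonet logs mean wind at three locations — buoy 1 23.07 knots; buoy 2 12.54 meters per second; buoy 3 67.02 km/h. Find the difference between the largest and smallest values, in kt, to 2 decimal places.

buoy 2: 12.54 m/s = 24.3758 kt.
buoy 3: 67.02 km/h = 36.1879 kt.
Spread: 36.1879 − 23.0700 = 13.12 kt.

13.12 kt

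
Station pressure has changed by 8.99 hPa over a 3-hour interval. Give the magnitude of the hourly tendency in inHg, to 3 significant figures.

0.0885 inHg per hour

8.99 hPa / 3 h × 0.02953 inHg/hPa = 0.0885 inHg/h.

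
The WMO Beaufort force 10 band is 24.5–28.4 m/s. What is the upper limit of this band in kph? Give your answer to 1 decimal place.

102.2 km/h

24.5–28.4 m/s × 3.6 = 88.2–102.2 km/h.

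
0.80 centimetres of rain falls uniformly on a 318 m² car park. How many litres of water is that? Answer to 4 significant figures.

2544 litres

Depth: 0.80 cm × 10 = 8 mm.
1 mm over 1 m² is 1 L, so volume = 8 × 318 = 2544 L.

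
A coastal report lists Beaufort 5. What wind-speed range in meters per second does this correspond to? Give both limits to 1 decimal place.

8.0 to 10.7 m/s

Beaufort 5 (fresh breeze) spans 8.0–10.7 m/s.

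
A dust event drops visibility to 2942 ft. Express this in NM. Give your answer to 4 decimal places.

1 ft = 0.000164579 nmi, so 2942 × 0.000164579 = 0.4842 nmi.

0.4842 nmi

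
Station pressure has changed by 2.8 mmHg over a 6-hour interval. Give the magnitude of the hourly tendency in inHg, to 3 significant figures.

2.8 mmHg / 6 h × 0.0393701 inHg/mmHg = 0.0184 inHg/h.

0.0184 inHg per hour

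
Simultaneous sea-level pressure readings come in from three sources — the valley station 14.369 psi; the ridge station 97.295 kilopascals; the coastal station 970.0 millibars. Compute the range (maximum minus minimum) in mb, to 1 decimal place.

the valley station: 14.369 psi = 990.708 mb.
the ridge station: 97.295 kPa = 972.950 mb.
Spread: 990.708 − 970.000 = 20.7 mb.

20.7 mb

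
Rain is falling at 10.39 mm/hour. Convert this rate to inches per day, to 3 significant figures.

10.39 mm/hour × 0.0393701 in/mm × 24 hour/day = 9.82 in/day.

9.82 in/day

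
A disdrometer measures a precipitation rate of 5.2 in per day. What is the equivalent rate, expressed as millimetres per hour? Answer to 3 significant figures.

5.2 in/day × 25.4 mm/in × 0.0416667 day/hour = 5.50 mm/hour.

5.50 mm/hour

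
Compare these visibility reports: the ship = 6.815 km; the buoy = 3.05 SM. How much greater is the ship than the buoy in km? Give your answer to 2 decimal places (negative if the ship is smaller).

1.91 km

the buoy: 3.05 SM = 4.9085 km.
Difference: 6.8150 − 4.9085 = 1.91 km.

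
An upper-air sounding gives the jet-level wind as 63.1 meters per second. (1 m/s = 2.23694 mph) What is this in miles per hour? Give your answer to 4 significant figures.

1 m/s = 2.23694 mph, so 63.1 × 2.23694 = 141.2 mph.

141.2 mph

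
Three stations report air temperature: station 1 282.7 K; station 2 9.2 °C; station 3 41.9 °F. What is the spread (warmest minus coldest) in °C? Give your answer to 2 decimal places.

station 1: 282.7 K = 9.550 °C.
station 3: 41.9 °F = 5.500 °C.
Spread: 9.550 − 5.500 = 4.050 °C.

4.05 °C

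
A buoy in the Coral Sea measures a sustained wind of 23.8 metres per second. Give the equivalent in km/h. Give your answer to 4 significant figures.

85.68 km/h

1 m/s = 3.6 km/h, so 23.8 × 3.6 = 85.68 km/h.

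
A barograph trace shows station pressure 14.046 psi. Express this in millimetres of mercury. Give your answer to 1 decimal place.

1 psi = 51.7149 mmHg, so 14.046 × 51.7149 = 726.4 mmHg.

726.4 mmHg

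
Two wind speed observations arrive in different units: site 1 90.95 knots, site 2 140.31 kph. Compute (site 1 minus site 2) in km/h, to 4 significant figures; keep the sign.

site 1: 90.95 kt = 168.4394 km/h.
Difference: 168.4394 − 140.3100 = 28.13 km/h.

28.13 km/h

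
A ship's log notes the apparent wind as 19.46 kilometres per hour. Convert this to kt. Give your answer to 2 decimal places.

1 km/h = 0.539957 kt, so 19.46 × 0.539957 = 10.51 kt.

10.51 kt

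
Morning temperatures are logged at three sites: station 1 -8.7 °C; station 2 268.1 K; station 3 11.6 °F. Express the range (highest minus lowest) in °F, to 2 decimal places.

station 2: 268.1 K = -5.050 °C.
station 3: 11.6 °F = -11.333 °C.
Spread: (-5.050) − (-11.333) = 6.283 °C = 11.31 °F.

11.31 °F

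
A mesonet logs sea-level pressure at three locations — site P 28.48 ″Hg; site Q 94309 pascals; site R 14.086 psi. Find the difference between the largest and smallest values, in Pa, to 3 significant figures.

2810 Pa

site P: 28.48 inHg = 96444.36 Pa.
site R: 14.086 psi = 97119.55 Pa.
Spread: 97119.55 − 94309.00 = 2810 Pa.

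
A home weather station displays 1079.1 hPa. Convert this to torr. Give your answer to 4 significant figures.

809.4 mmHg

1 hPa = 0.750062 mmHg, so 1079.1 × 0.750062 = 809.4 mmHg.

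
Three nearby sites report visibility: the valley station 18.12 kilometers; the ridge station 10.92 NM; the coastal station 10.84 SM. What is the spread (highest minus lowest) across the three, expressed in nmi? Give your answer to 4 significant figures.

the valley station: 18.12 km = 9.78402 nmi.
the coastal station: 10.84 SM = 9.41970 nmi.
Spread: 10.92000 − 9.41970 = 1.500 nmi.

1.500 nmi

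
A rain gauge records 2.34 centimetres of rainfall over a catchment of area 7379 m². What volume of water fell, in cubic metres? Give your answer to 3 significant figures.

173 cubic metres

Depth: 2.34 cm × 10 = 23.4 mm.
1 mm over 1 m² is 1 L, so volume = 23.4 × 7379 = 172668.6 L = 173 m³.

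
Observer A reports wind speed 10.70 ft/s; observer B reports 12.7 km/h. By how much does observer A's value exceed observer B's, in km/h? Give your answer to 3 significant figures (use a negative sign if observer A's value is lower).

-0.959 km/h

observer A: 10.70 ft/s = 11.74090 km/h.
Difference: 11.74090 − 12.70000 = -0.959 km/h.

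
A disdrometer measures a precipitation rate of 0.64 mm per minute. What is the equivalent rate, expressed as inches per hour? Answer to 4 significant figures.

0.64 mm/minute × 0.0393701 in/mm × 60 minute/hour = 1.512 in/hour.

1.512 in/hour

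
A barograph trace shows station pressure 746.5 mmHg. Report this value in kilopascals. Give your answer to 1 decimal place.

1 mmHg = 0.133322 kPa, so 746.5 × 0.133322 = 99.5 kPa.

99.5 kPa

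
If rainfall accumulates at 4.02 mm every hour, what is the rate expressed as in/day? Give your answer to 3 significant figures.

3.80 in/day

4.02 mm/hour × 0.0393701 in/mm × 24 hour/day = 3.80 in/day.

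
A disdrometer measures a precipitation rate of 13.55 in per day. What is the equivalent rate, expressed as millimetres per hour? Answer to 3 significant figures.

14.3 mm/hour

13.55 in/day × 25.4 mm/in × 0.0416667 day/hour = 14.3 mm/hour.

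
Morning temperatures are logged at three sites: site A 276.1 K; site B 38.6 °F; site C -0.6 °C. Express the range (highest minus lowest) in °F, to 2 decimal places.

site A: 276.1 K = 2.950 °C.
site B: 38.6 °F = 3.667 °C.
Spread: 3.667 − (-0.600) = 4.267 °C = 7.68 °F.

7.68 °F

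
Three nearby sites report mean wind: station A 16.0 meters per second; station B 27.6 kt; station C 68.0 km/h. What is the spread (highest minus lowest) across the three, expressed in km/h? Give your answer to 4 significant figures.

16.88 km/h

station A: 16.0 m/s = 57.6000 km/h.
station B: 27.6 kt = 51.1152 km/h.
Spread: 68.0000 − 51.1152 = 16.88 km/h.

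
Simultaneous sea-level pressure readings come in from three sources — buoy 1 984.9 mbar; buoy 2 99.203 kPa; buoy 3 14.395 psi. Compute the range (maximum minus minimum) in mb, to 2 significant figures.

7.6 mb

buoy 2: 99.203 kPa = 992.030 mb.
buoy 3: 14.395 psi = 992.500 mb.
Spread: 992.500 − 984.900 = 7.6 mb.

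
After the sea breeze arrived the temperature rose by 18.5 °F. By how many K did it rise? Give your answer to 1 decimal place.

For a temperature change the 32° offset cancels: ΔK = 18.5 × 0.5556 = 10.3 K.

10.3 K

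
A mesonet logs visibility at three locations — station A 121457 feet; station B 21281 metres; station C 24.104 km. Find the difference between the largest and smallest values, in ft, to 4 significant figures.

station B: 21281 m = 69819.55 ft.
station C: 24.104 km = 79081.36 ft.
Spread: 121457.00 − 69819.55 = 51640 ft.

51640 ft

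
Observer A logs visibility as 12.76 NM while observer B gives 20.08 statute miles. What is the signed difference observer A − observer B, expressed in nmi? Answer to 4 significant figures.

observer B: 20.08 SM = 17.44904 nmi.
Difference: 12.76000 − 17.44904 = -4.689 nmi.

-4.689 nmi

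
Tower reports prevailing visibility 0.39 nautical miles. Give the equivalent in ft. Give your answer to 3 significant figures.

2370 ft

1 nmi = 6076.12 ft, so 0.39 × 6076.12 = 2370 ft.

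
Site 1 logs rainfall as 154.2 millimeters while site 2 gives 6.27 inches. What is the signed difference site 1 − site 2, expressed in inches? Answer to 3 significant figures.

site 1: 154.2 mm = 6.07087 in.
Difference: 6.07087 − 6.27000 = -0.199 in.

-0.199 in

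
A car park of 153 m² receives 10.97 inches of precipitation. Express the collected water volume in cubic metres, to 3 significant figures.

Depth: 10.97 in × 25.4 = 278.638 mm.
1 mm over 1 m² is 1 L, so volume = 278.638 × 153 = 42631.614 L = 42.6 m³.

42.6 cubic metres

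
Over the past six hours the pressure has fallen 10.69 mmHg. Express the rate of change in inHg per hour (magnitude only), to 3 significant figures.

10.69 mmHg / 6 h × 0.0393701 inHg/mmHg = 0.0701 inHg/h.

0.0701 inHg per hour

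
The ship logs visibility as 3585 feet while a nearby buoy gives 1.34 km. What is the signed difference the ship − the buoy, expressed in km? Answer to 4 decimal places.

-0.2473 km

the ship: 3585 ft = 1.092708 km.
Difference: 1.092708 − 1.340000 = -0.2473 km.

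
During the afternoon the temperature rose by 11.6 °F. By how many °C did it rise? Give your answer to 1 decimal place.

6.4 °C

For a temperature change the 32° offset cancels: Δ°C = 11.6 × 0.5556 = 6.4 °C.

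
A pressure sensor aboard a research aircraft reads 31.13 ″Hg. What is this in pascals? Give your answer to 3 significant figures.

1 inHg = 3386.39 Pa, so 31.13 × 3386.39 = 105000 Pa.

105000 Pa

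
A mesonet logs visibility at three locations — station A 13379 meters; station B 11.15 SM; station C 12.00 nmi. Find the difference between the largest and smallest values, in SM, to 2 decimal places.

5.50 SM

station A: 13379 m = 8.3133 SM.
station C: 12.00 nmi = 13.8094 SM.
Spread: 13.8094 − 8.3133 = 5.50 SM.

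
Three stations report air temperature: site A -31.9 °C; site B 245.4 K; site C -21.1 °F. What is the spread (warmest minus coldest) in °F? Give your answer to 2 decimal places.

7.47 °F

site B: 245.4 K = -27.750 °C.
site C: -21.1 °F = -29.500 °C.
Spread: (-27.750) − (-31.900) = 4.150 °C = 7.47 °F.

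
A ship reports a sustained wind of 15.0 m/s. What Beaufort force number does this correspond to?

Beaufort force 7

15.0 m/s lies in the Beaufort 7 band (near gale, 13.9–17.1 m/s).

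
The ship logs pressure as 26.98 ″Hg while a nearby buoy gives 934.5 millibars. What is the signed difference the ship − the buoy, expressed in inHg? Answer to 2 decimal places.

the buoy: 934.5 mb = 27.5958 inHg.
Difference: 26.9800 − 27.5958 = -0.62 inHg.

-0.62 inHg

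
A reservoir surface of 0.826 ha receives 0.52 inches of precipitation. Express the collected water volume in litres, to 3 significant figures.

109000 litres

Depth: 0.52 in × 25.4 = 13.208 mm.
Area: 0.826 ha = 8260 m².
1 mm over 1 m² is 1 L, so volume = 13.208 × 8260 = 109098.08 L ≈ 109000 L.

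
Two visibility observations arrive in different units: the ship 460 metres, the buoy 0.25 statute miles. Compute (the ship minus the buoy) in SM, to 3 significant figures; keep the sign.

the ship: 460 m = 0.285831 SM.
Difference: 0.285831 − 0.250000 = 0.0358 SM.

0.0358 SM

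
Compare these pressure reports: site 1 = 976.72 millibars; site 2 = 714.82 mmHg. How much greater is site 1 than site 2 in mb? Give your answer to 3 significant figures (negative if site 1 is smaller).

site 2: 714.82 mmHg = 953.015 mb.
Difference: 976.720 − 953.015 = 23.7 mb.

23.7 mb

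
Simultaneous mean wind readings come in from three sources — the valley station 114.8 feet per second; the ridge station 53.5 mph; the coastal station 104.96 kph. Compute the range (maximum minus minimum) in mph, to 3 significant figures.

the valley station: 114.8 ft/s = 78.273 mph.
the coastal station: 104.96 km/h = 65.219 mph.
Spread: 78.273 − 53.500 = 24.8 mph.

24.8 mph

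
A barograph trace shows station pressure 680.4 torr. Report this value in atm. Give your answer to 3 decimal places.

0.895 atm

1 mmHg = 0.00131579 atm, so 680.4 × 0.00131579 = 0.895 atm.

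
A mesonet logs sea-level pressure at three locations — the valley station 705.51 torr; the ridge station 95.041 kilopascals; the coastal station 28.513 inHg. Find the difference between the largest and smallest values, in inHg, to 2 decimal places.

0.74 inHg

the valley station: 705.51 mmHg = 27.7760 inHg.
the ridge station: 95.041 kPa = 28.0656 inHg.
Spread: 28.5130 − 27.7760 = 0.74 inHg.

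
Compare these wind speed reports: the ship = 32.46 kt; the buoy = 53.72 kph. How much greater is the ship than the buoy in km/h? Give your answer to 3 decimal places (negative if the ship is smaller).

the ship: 32.46 kt = 60.11592 km/h.
Difference: 60.11592 − 53.72000 = 6.396 km/h.

6.396 km/h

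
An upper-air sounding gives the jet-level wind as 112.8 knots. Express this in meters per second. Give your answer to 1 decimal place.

58.0 m/s

1 kt = 0.514444 m/s, so 112.8 × 0.514444 = 58.0 m/s.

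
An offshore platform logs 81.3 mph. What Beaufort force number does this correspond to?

81.3 mph = 36.3 m/s, which is Beaufort 12 (hurricane force, ≥32.7 m/s).

Beaufort force 12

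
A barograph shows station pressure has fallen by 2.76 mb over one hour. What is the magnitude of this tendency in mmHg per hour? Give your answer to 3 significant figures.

2.76 mb / 1 h × 0.750062 mmHg/mb = 2.07 mmHg/h.

2.07 mmHg per hour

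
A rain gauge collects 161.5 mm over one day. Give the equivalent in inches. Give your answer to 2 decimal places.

1 mm = 0.0393701 in, so 161.5 × 0.0393701 = 6.36 in.

6.36 in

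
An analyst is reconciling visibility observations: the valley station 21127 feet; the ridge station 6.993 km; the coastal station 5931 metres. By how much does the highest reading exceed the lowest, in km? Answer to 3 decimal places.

the valley station: 21127 ft = 6.43951 km.
the coastal station: 5931 m = 5.93100 km.
Spread: 6.99300 − 5.93100 = 1.062 km.

1.062 km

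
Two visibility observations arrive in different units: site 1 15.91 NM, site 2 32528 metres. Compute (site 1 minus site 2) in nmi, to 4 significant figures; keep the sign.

-1.654 nmi

site 2: 32528 m = 17.56371 nmi.
Difference: 15.91000 − 17.56371 = -1.654 nmi.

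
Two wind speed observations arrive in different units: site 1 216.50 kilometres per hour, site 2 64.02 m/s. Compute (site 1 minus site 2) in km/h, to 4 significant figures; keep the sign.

-13.97 km/h

site 2: 64.02 m/s = 230.4720 km/h.
Difference: 216.5000 − 230.4720 = -13.97 km/h.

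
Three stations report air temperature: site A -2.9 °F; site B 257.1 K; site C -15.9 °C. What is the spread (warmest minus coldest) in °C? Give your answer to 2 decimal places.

site A: -2.9 °F = -19.389 °C.
site B: 257.1 K = -16.050 °C.
Spread: (-15.900) − (-19.389) = 3.489 °C.

3.49 °C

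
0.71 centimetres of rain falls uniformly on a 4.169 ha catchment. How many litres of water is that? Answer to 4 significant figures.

296000 litres

Depth: 0.71 cm × 10 = 7.1 mm.
Area: 4.169 ha = 41690 m².
1 mm over 1 m² is 1 L, so volume = 7.1 × 41690 = 295999 L ≈ 296000 L.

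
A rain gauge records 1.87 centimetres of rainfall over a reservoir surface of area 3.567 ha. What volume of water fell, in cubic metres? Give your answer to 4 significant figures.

667.0 cubic metres

Depth: 1.87 cm × 10 = 18.7 mm.
Area: 3.567 ha = 35670 m².
1 mm over 1 m² is 1 L, so volume = 18.7 × 35670 = 667029 L = 667.0 m³.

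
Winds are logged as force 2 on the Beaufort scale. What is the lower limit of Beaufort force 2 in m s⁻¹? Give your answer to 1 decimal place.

Beaufort 2 (light breeze) spans 1.6–3.3 m/s.

1.6 m/s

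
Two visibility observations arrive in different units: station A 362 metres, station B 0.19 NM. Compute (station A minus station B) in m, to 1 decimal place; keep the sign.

station B: 0.19 nmi = 351.880 m.
Difference: 362.000 − 351.880 = 10.1 m.

10.1 m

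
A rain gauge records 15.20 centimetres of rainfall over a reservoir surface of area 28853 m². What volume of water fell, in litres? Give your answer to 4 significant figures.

4386000 litres

Depth: 15.20 cm × 10 = 152 mm.
1 mm over 1 m² is 1 L, so volume = 152 × 28853 = 4385656 L ≈ 4386000 L.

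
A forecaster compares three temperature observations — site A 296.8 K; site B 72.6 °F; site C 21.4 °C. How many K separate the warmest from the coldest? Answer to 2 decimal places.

2.25 K

site A: 296.8 K = 23.650 °C.
site B: 72.6 °F = 22.556 °C.
Spread: 23.650 − 21.400 = 2.250 °C.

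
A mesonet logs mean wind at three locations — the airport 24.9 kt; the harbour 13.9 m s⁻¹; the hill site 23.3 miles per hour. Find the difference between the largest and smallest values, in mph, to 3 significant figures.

the airport: 24.9 kt = 28.6544 mph.
the harbour: 13.9 m/s = 31.0934 mph.
Spread: 31.0934 − 23.3000 = 7.79 mph.

7.79 mph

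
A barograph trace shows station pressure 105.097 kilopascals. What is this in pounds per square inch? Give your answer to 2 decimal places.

1 kPa = 0.145038 psi, so 105.097 × 0.145038 = 15.24 psi.

15.24 psi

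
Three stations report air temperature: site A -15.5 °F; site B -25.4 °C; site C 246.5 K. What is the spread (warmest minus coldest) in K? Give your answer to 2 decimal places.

site A: -15.5 °F = -26.389 °C.
site C: 246.5 K = -26.650 °C.
Spread: (-25.400) − (-26.650) = 1.250 °C.

1.25 K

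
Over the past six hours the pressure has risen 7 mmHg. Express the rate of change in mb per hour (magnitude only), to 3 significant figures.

7 mmHg / 6 h × 1.33322 mb/mmHg = 1.56 mb/h.

1.56 mb per hour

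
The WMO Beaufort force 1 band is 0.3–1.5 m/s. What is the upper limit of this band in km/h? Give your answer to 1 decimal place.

5.4 km/h

0.3–1.5 m/s × 3.6 = 1.1–5.4 km/h.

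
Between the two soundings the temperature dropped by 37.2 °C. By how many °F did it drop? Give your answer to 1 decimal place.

67.0 °F

Converting a difference, only the 9/5 scale factor applies: Δ°F = 37.2 × 1.8 = 67.0 °F.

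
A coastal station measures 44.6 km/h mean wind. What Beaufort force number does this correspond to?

44.6 km/h = 12.4 m/s, which is Beaufort 6 (strong breeze, 10.8–13.8 m/s).

Beaufort force 6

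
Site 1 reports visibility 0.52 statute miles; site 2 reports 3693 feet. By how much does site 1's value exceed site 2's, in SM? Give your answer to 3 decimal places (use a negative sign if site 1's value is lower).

site 2: 3693 ft = 0.69943 SM.
Difference: 0.52000 − 0.69943 = -0.179 SM.

-0.179 SM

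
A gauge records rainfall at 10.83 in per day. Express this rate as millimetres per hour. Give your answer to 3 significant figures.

10.83 in/day × 25.4 mm/in × 0.0416667 day/hour = 11.5 mm/hour.

11.5 mm/hour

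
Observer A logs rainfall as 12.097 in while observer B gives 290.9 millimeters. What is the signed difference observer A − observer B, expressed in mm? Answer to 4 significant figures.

16.36 mm

observer A: 12.097 in = 307.2638 mm.
Difference: 307.2638 − 290.9000 = 16.36 mm.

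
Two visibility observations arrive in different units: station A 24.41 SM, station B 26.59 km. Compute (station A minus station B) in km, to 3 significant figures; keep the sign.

station A: 24.41 SM = 39.284 km.
Difference: 39.284 − 26.590 = 12.7 km.

12.7 km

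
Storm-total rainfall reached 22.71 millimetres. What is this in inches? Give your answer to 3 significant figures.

1 mm = 0.0393701 in, so 22.71 × 0.0393701 = 0.894 in.

0.894 in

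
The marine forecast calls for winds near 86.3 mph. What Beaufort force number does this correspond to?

Beaufort force 12

86.3 mph = 38.6 m/s, which is Beaufort 12 (hurricane force, ≥32.7 m/s).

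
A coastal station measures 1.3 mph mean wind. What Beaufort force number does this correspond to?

Beaufort force 1

1.3 mph = 0.6 m/s, which is Beaufort 1 (light air, 0.3–1.5 m/s).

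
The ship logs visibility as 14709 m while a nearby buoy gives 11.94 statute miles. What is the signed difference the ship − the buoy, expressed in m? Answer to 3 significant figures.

the buoy: 11.94 SM = 19215.57 m.
Difference: 14709.00 − 19215.57 = -4510 m.

-4510 m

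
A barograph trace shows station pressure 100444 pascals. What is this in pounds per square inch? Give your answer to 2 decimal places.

1 Pa = 0.000145038 psi, so 100444 × 0.000145038 = 14.57 psi.

14.57 psi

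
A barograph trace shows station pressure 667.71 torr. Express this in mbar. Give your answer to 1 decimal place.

890.2 mb

1 mmHg = 1.33322 mb, so 667.71 × 1.33322 = 890.2 mb.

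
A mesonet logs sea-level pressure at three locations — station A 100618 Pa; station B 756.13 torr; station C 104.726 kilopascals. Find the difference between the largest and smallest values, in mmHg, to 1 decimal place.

station A: 100618 Pa = 754.697 mmHg.
station C: 104.726 kPa = 785.509 mmHg.
Spread: 785.509 − 754.697 = 30.8 mmHg.

30.8 mmHg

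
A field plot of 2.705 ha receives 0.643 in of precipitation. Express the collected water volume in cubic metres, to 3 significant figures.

Depth: 0.643 in × 25.4 = 16.3322 mm.
Area: 2.705 ha = 27050 m².
1 mm over 1 m² is 1 L, so volume = 16.3322 × 27050 = 441786.01 L = 442 m³.

442 cubic metres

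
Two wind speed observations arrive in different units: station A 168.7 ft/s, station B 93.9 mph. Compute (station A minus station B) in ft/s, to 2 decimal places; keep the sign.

station B: 93.9 mph = 137.7200 ft/s.
Difference: 168.7000 − 137.7200 = 30.98 ft/s.

30.98 ft/s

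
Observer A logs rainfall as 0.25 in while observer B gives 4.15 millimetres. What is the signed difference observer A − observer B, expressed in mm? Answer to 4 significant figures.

observer A: 0.25 in = 6.35000 mm.
Difference: 6.35000 − 4.15000 = 2.200 mm.

2.200 mm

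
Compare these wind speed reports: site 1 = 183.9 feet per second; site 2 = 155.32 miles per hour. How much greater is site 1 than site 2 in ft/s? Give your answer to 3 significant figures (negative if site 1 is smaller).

-43.9 ft/s

site 2: 155.32 mph = 227.803 ft/s.
Difference: 183.900 − 227.803 = -43.9 ft/s.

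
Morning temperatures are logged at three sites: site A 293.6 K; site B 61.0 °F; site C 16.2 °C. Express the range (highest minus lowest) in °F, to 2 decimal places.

7.81 °F

site A: 293.6 K = 20.450 °C.
site B: 61.0 °F = 16.111 °C.
Spread: 20.450 − 16.111 = 4.339 °C = 7.81 °F.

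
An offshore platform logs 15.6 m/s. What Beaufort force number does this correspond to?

15.6 m/s lies in the Beaufort 7 band (near gale, 13.9–17.1 m/s).

Beaufort force 7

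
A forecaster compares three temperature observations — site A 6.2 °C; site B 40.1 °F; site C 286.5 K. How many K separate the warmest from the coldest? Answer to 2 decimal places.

site B: 40.1 °F = 4.500 °C.
site C: 286.5 K = 13.350 °C.
Spread: 13.350 − 4.500 = 8.850 °C.

8.85 K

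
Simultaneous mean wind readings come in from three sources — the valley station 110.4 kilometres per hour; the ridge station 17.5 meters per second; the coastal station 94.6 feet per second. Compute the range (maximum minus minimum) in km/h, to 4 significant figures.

the ridge station: 17.5 m/s = 63.0000 km/h.
the coastal station: 94.6 ft/s = 103.8027 km/h.
Spread: 110.4000 − 63.0000 = 47.40 km/h.

47.40 km/h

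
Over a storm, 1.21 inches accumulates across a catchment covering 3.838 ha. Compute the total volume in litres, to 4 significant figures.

Depth: 1.21 in × 25.4 = 30.734 mm.
Area: 3.838 ha = 38380 m².
1 mm over 1 m² is 1 L, so volume = 30.734 × 38380 = 1179570.9 L ≈ 1180000 L.

1180000 litres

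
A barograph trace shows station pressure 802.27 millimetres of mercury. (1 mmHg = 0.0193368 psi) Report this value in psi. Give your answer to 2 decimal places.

1 mmHg = 0.0193368 psi, so 802.27 × 0.0193368 = 15.51 psi.

15.51 psi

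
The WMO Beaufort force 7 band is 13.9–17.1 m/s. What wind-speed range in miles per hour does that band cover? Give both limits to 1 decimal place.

13.9–17.1 m/s × 2.237 = 31.1–38.3 mph.

31.1 to 38.3 mph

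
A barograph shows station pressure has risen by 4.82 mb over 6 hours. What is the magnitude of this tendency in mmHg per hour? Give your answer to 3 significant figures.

4.82 mb / 6 h × 0.750062 mmHg/mb = 0.603 mmHg/h.

0.603 mmHg per hour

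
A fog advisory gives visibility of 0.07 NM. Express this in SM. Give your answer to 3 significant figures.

0.0806 SM

1 nmi = 1.15078 SM, so 0.07 × 1.15078 = 0.0806 SM.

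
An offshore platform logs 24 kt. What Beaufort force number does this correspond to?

Beaufort force 6

24 kt lies in the Beaufort 6 band (strong breeze, 22–27 kt).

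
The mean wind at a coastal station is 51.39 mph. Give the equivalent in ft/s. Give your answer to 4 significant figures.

75.37 ft/s

1 mph = 1.46667 ft/s, so 51.39 × 1.46667 = 75.37 ft/s.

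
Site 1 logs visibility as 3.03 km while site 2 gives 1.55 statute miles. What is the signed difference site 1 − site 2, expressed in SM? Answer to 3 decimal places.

0.333 SM

site 1: 3.03 km = 1.88275 SM.
Difference: 1.88275 − 1.55000 = 0.333 SM.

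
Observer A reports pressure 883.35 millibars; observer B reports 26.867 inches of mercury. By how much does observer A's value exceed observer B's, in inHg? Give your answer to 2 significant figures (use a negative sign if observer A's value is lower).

-0.78 inHg

observer A: 883.35 mb = 26.0853 inHg.
Difference: 26.0853 − 26.8670 = -0.78 inHg.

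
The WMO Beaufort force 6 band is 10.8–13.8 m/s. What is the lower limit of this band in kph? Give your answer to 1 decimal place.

10.8–13.8 m/s × 3.6 = 38.9–49.7 km/h.

38.9 km/h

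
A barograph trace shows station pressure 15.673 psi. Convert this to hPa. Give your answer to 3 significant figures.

1 psi = 68.9476 hPa, so 15.673 × 68.9476 = 1080 hPa.

1080 hPa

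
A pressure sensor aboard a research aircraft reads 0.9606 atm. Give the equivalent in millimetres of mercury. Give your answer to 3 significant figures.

730 mmHg

1 atm = 760 mmHg, so 0.9606 × 760 = 730 mmHg.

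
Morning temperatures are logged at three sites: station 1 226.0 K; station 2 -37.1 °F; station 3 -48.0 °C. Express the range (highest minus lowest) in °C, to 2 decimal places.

9.61 °C

station 1: 226.0 K = -47.150 °C.
station 2: -37.1 °F = -38.389 °C.
Spread: (-38.389) − (-48.000) = 9.611 °C.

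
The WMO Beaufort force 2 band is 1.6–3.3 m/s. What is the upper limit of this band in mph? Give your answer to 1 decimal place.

7.4 mph

1.6–3.3 m/s × 2.237 = 3.6–7.4 mph.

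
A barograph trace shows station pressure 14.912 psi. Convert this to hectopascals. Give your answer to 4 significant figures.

1 psi = 68.9476 hPa, so 14.912 × 68.9476 = 1028 hPa.

1028 hPa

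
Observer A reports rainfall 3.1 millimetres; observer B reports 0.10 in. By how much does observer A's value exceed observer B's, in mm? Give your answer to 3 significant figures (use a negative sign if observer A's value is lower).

observer B: 0.10 in = 2.54000 mm.
Difference: 3.10000 − 2.54000 = 0.560 mm.

0.560 mm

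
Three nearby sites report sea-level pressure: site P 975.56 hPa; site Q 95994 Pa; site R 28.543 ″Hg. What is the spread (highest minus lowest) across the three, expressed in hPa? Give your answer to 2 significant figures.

site Q: 95994 Pa = 959.94 hPa.
site R: 28.543 inHg = 966.58 hPa.
Spread: 975.56 − 959.94 = 16 hPa.

16 hPa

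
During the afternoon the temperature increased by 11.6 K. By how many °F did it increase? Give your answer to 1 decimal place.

Converting a difference, only the 9/5 scale factor applies: Δ°F = 11.6 × 1.8 = 20.9 °F.

20.9 °F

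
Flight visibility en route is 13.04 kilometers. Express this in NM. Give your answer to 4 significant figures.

1 km = 0.539957 nmi, so 13.04 × 0.539957 = 7.041 nmi.

7.041 nmi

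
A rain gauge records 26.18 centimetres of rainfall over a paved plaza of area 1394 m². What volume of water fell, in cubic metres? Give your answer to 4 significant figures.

364.9 cubic metres

Depth: 26.18 cm × 10 = 261.8 mm.
1 mm over 1 m² is 1 L, so volume = 261.8 × 1394 = 364949.2 L = 364.9 m³.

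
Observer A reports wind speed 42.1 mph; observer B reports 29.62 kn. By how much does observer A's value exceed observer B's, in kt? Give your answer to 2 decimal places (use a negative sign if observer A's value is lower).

6.96 kt

observer A: 42.1 mph = 36.5839 kt.
Difference: 36.5839 − 29.6200 = 6.96 kt.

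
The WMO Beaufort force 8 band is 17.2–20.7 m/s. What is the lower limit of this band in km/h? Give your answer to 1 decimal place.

17.2–20.7 m/s × 3.6 = 61.9–74.5 km/h.

61.9 km/h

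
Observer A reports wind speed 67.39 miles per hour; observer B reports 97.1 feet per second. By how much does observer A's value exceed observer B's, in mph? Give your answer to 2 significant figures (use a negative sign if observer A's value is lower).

observer B: 97.1 ft/s = 66.205 mph.
Difference: 67.390 − 66.205 = 1.2 mph.

1.2 mph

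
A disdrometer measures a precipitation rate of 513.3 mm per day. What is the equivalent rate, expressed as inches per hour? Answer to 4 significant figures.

513.3 mm/day × 0.0393701 in/mm × 0.0416667 day/hour = 0.8420 in/hour.

0.8420 in/hour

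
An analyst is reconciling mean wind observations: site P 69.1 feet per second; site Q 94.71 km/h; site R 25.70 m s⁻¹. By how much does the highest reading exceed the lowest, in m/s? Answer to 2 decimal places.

5.25 m/s

site P: 69.1 ft/s = 21.0617 m/s.
site Q: 94.71 km/h = 26.3083 m/s.
Spread: 26.3083 − 21.0617 = 5.25 m/s.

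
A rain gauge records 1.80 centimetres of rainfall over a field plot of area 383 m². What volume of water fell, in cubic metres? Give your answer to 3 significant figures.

Depth: 1.80 cm × 10 = 18 mm.
1 mm over 1 m² is 1 L, so volume = 18 × 383 = 6894 L = 6.89 m³.

6.89 cubic metres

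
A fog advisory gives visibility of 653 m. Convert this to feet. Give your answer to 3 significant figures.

2140 ft

1 m = 3.28084 ft, so 653 × 3.28084 = 2140 ft.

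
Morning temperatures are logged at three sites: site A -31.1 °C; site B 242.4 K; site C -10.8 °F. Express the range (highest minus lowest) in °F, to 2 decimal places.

13.18 °F

site B: 242.4 K = -30.750 °C.
site C: -10.8 °F = -23.778 °C.
Spread: (-23.778) − (-31.100) = 7.322 °C = 13.18 °F.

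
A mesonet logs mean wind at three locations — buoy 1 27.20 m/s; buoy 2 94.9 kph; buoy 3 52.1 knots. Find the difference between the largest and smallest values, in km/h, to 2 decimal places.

3.02 km/h

buoy 1: 27.20 m/s = 97.9200 km/h.
buoy 3: 52.1 kt = 96.4892 km/h.
Spread: 97.9200 − 94.9000 = 3.02 km/h.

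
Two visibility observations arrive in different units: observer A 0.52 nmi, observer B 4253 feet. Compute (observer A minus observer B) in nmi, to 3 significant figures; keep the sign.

observer B: 4253 ft = 0.69995 nmi.
Difference: 0.52000 − 0.69995 = -0.180 nmi.

-0.180 nmi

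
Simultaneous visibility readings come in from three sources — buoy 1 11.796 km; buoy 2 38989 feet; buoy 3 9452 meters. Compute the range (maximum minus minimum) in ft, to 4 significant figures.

7979 ft

buoy 1: 11.796 km = 38700.787 ft.
buoy 3: 9452 m = 31010.499 ft.
Spread: 38989.000 − 31010.499 = 7979 ft.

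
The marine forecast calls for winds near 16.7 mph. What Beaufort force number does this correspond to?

16.7 mph = 7.5 m/s, which is Beaufort 4 (moderate breeze, 5.5–7.9 m/s).

Beaufort force 4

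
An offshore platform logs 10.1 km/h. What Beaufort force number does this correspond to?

10.1 km/h = 2.8 m/s, which is Beaufort 2 (light breeze, 1.6–3.3 m/s).

Beaufort force 2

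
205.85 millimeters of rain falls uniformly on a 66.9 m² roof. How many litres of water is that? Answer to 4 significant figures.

13770 litres

1 mm over 1 m² is 1 L, so volume = 205.85 × 66.9 = 13771.365 L ≈ 13770 L.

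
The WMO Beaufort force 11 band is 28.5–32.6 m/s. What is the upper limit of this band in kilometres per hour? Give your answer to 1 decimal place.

117.4 km/h

28.5–32.6 m/s × 3.6 = 102.6–117.4 km/h.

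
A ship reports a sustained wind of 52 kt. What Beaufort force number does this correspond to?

Beaufort force 10

52 kt lies in the Beaufort 10 band (storm, 48–55 kt).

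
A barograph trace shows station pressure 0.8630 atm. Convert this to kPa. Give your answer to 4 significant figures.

1 atm = 101.325 kPa, so 0.8630 × 101.325 = 87.44 kPa.

87.44 kPa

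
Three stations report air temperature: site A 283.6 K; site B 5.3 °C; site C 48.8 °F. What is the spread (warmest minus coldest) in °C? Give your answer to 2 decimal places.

site A: 283.6 K = 10.450 °C.
site C: 48.8 °F = 9.333 °C.
Spread: 10.450 − 5.300 = 5.150 °C.

5.15 °C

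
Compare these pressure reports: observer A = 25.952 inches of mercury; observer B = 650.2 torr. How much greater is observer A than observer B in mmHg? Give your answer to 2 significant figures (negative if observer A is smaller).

9.0 mmHg

observer A: 25.952 inHg = 659.181 mmHg.
Difference: 659.181 − 650.200 = 9.0 mmHg.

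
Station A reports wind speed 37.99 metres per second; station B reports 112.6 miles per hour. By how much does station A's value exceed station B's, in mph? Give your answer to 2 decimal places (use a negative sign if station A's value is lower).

station A: 37.99 m/s = 84.9812 mph.
Difference: 84.9812 − 112.6000 = -27.62 mph.

-27.62 mph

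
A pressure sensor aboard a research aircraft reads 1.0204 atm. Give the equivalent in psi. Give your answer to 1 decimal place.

1 atm = 14.6959 psi, so 1.0204 × 14.6959 = 15.0 psi.

15.0 psi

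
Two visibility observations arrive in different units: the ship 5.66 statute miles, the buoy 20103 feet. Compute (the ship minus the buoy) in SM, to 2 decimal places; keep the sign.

1.85 SM

the buoy: 20103 ft = 3.8074 SM.
Difference: 5.6600 − 3.8074 = 1.85 SM.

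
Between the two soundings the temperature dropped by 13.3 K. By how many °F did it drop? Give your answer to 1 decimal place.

A change of 1 °C equals a change of 1.8 °F: Δ°F = 13.3 × 1.8 = 23.9 °F.

23.9 °F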